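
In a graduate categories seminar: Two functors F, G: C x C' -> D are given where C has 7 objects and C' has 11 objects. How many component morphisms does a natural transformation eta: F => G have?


A natural transformation eta: F => G assigns one component morphism per
object of the domain category.
The domain is the product category C x C', so
|Ob(C x C')| = |Ob(C)| * |Ob(C')| = 7 * 11 = 77.
Therefore eta has 77 component morphisms.

77


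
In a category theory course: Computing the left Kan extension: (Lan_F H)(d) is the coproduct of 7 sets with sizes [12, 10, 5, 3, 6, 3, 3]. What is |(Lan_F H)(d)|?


Pointwise, the left Kan extension (Lan_F H)(d) is the colimit, indexed
by the comma category (F downarrow d), of H composed with the
projection (F downarrow d) -> C. Here that colimit is given
as a coproduct (disjoint union) of sets, so its cardinality is the
sum of the sizes of the summands.
Coproduct of sets with sizes: 12 + 10 + 5 + 3 + 6 + 3 + 3
= 42

42


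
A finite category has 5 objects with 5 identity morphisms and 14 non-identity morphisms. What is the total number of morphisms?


Each object has an identity morphism, giving 5 identities.
Adding the 14 non-identity morphisms:
Total = 5 + 14 = 19

19


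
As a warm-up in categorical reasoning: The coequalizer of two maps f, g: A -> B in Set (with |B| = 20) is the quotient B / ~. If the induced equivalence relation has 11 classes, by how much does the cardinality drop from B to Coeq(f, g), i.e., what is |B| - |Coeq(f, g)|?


The coequalizer Coeq(f, g) = B / ~ has one element per equivalence class.
|B| = 20, |Coeq(f, g)| = 11.
|B| - |Coeq(f, g)| = 20 - 11 = 9.

9


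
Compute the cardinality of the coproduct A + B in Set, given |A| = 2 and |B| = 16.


In Set, the coproduct A + B is the disjoint union.
|A + B| = |A| + |B| = 2 + 16 = 18

18


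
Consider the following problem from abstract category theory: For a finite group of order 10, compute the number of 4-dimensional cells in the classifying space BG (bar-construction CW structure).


In the bar-construction CW model of BG, the n-cells are indexed by
n-tuples [g_1|...|g_n] of non-identity elements of G (degenerate
simplices with some g_i = e do not contribute cells), so there are
(|G| - 1)^n n-cells.
For dim = 4 with |G| = 10:
cells = (10 - 1)^4 = 9^4 = 6561

6561


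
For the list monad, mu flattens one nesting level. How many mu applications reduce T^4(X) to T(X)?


Each application of mu: T^2 -> T removes one layer of nesting.
Starting at depth 4 (i.e., T^4(X)), we need to reach T(X).
Number of mu applications = 4 - 1 = 3

3


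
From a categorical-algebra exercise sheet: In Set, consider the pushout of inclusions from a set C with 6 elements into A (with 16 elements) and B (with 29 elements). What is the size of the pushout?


The pushout A +_C B identifies the images of C in A and B.
|A +_C B| = |A| + |B| - |C| (for injections).
= 16 + 29 - 6 = 39

39


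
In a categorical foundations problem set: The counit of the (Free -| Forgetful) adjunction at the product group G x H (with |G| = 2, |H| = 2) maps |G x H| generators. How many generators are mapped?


The counit epsilon_K: F(U(K)) -> K of the Free-Forgetful adjunction
maps |K| generators of F(U(K)) into K. For K = G x H (the product group),
|G x H| = |G| * |H|.
Total generators mapped = 2 * 2 = 4.

4


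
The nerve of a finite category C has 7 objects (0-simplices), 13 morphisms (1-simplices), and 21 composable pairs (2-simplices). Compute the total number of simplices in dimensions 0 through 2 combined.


The 2-skeleton of the nerve N(C) consists of simplices in dimensions 0, 1, 2:
  |N(C)_0| = 7 (objects)
  |N(C)_1| = 13 (morphisms)
  |N(C)_2| = 21 (composable pairs)
Total = 7 + 13 + 21 = 41

41


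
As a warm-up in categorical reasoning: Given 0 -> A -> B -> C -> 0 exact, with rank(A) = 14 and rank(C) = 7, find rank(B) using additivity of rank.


For a short exact sequence 0 -> A -> B -> C -> 0,
rank is additive: rank(B) = rank(A) + rank(C).
rank(B) = 14 + 7 = 21

21


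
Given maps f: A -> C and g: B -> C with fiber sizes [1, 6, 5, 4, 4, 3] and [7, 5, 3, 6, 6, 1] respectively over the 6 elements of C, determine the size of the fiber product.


The pullback A x_C B consists of pairs (a, b) with f(a) = g(b).
For each element c in C, the fiber product has |f^-1(c)| * |g^-1(c)| elements.
Summing over C: 1 * 7 + 6 * 5 + 5 * 3 + 4 * 6 + 4 * 6 + 3 * 1
= 7 + 30 + 15 + 24 + 24 + 3 = 103

103


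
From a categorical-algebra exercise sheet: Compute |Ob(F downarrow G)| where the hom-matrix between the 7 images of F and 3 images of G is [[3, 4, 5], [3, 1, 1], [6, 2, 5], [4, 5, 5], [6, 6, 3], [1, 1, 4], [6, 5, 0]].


Objects of (F downarrow G) are triples (a, b, h: F(a)->G(b)).
The count equals the sum of all entries in the hom-matrix.
sum(row 0) = 12
sum(row 1) = 5
sum(row 2) = 13
sum(row 3) = 14
sum(row 4) = 15
sum(row 5) = 6
sum(row 6) = 11
Grand total = 76

76


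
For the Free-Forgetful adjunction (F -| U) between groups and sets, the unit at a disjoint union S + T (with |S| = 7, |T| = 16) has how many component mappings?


The unit eta_X: X -> U(F(X)) of the Free-Forgetful adjunction
maps each element of X to a generator of F(X). For X = S + T (disjoint
union in Set), |S + T| = |S| + |T|.
Total mappings = 7 + 16 = 23.

23


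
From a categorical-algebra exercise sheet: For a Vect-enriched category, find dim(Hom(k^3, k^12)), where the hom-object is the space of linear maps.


In Vect-enriched categories, Hom(k^n, k^m) is the space of m x n matrices.
dim(Hom(k^3, k^12)) = 12 * 3 = 36

36


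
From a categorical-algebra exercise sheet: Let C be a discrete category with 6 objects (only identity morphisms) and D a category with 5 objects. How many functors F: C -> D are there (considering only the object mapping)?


A functor from a discrete category C to D is determined by
where each object maps. Each of the 6 objects of C can map
to any of the 5 objects of D independently.
Number of functors = 5^6 = 15625

15625


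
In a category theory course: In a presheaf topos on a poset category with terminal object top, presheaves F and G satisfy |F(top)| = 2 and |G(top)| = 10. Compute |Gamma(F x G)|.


Global sections of a presheaf on a poset with terminal top satisfy
Gamma(H) ~ H(top). Presheaves admit pointwise products, so
(F x G)(top) = F(top) x G(top) (Cartesian product).
|Gamma(F x G)| = |F(top)| * |G(top)| = 2 * 10 = 20.

20


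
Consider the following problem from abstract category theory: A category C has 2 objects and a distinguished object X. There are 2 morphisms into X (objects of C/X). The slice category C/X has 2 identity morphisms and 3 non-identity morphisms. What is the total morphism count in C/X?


In the slice category C/X, objects are morphisms to X.
Identity morphisms: 2 (one per object of C/X).
Non-identity morphisms: 3.
Total = 2 + 3 = 5

5


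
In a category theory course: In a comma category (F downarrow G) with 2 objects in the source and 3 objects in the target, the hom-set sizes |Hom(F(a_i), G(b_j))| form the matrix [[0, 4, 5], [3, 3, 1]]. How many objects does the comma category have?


Objects of (F downarrow G) are triples (a, b, h: F(a)->G(b)).
The count equals the sum of all entries in the hom-matrix.
sum(row 0) = 9
sum(row 1) = 7
Grand total = 16

16


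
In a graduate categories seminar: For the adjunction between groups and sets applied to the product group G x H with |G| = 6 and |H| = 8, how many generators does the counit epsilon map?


The counit epsilon_K: F(U(K)) -> K of the Free-Forgetful adjunction
maps |K| generators of F(U(K)) into K. For K = G x H (the product group),
|G x H| = |G| * |H|.
Total generators mapped = 6 * 8 = 48.

48


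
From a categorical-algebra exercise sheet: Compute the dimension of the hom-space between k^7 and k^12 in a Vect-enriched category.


In Vect-enriched categories, Hom(k^n, k^m) is the space of m x n matrices.
dim(Hom(k^7, k^12)) = 12 * 7 = 84

84


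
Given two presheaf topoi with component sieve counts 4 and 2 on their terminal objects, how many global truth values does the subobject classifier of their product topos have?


In a product of presheaf topoi E_1 x E_2, the subobject classifier
is Omega = Omega_1 x Omega_2 (componentwise), so
|Omega(top)| = |Omega_1(top_1)| * |Omega_2(top_2)|.
= 4 * 2 = 8.

8


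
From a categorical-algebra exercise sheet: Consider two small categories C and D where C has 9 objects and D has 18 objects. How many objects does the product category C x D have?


The product category C x D has objects that are pairs (c, d).
Number of pairs = |Ob(C)| * |Ob(D)| = 9 * 18 = 162

162


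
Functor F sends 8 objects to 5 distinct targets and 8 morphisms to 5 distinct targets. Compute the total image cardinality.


The image of F consists of distinct objects and distinct morphisms.
|Im(F)| on objects = 5
|Im(F)| on morphisms = 5
Total image cardinality = 5 + 5 = 10

10


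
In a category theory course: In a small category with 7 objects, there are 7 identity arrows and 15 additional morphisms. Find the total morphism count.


Each object has an identity morphism, giving 7 identities.
Adding the 15 non-identity morphisms:
Total = 7 + 15 = 22

22


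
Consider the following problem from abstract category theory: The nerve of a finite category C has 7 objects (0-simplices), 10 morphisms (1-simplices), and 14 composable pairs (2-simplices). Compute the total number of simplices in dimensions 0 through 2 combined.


The 2-skeleton of the nerve N(C) consists of simplices in dimensions 0, 1, 2:
  |N(C)_0| = 7 (objects)
  |N(C)_1| = 10 (morphisms)
  |N(C)_2| = 14 (composable pairs)
Total = 7 + 10 + 14 = 31

31


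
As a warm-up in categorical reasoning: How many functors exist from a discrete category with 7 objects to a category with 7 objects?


A functor from a discrete category C to D is determined by
where each object maps. Each of the 7 objects of C can map
to any of the 7 objects of D independently.
Number of functors = 7^7 = 823543

823543


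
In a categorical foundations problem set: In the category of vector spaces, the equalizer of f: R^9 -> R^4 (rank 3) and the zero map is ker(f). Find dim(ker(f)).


The equalizer of f and the zero map is ker(f).
By the rank-nullity theorem: dim(ker(f)) = dim(domain) - rank(f).
dim(ker(f)) = 9 - 3 = 6

6


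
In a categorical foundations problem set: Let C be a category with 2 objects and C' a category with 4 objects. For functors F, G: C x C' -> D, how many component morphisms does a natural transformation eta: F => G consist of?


A natural transformation eta: F => G assigns one component morphism per
object of the domain category.
The domain is the product category C x C', so
|Ob(C x C')| = |Ob(C)| * |Ob(C')| = 2 * 4 = 8.
Therefore eta has 8 component morphisms.

8


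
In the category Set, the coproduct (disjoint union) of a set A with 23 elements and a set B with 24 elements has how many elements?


In Set, the coproduct A + B is the disjoint union.
|A + B| = |A| + |B| = 23 + 24 = 47

47


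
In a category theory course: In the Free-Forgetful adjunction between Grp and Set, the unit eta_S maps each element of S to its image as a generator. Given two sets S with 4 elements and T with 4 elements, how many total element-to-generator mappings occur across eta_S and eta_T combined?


The unit eta_X: X -> U(F(X)) of the Free-Forgetful adjunction
maps each element of X to a generator of F(X). For X = S + T (disjoint
union in Set), |S + T| = |S| + |T|.
Total mappings = 4 + 4 = 8.

8


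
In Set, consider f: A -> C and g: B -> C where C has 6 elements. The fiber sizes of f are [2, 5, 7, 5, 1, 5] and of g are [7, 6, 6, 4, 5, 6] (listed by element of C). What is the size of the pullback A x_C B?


The pullback A x_C B consists of pairs (a, b) with f(a) = g(b).
For each element c in C, the fiber product has |f^-1(c)| * |g^-1(c)| elements.
Summing over C: 2 * 7 + 5 * 6 + 7 * 6 + 5 * 4 + 1 * 5 + 5 * 6
= 14 + 30 + 42 + 20 + 5 + 30 = 141

141


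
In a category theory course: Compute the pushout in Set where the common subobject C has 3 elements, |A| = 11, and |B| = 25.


The pushout A +_C B identifies the images of C in A and B.
|A +_C B| = |A| + |B| - |C| (for injections).
= 11 + 25 - 3 = 33

33


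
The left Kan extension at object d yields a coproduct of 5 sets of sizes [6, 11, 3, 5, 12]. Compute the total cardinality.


Pointwise, the left Kan extension (Lan_F H)(d) is the colimit, indexed
by the comma category (F downarrow d), of H composed with the
projection (F downarrow d) -> C. Here that colimit is given
as a coproduct (disjoint union) of sets, so its cardinality is the
sum of the sizes of the summands.
Coproduct of sets with sizes: 6 + 11 + 3 + 5 + 12
= 37

37


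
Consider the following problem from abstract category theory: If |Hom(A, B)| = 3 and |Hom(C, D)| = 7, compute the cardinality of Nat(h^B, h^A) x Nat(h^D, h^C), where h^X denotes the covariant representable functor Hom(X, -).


By the Yoneda lemma, Nat(h^B, h^A) is isomorphic to Hom(A, B),
so |Nat(h^B, h^A)| = |Hom(A, B)| and |Nat(h^D, h^C)| = |Hom(C, D)|.
|Hom(A, B)| = 3, |Hom(C, D)| = 7.
|Nat(h^B, h^A) x Nat(h^D, h^C)| = 3 * 7 = 21

21


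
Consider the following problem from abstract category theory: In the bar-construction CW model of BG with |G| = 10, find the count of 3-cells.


In the bar-construction CW model of BG, the n-cells are indexed by
n-tuples [g_1|...|g_n] of non-identity elements of G (degenerate
simplices with some g_i = e do not contribute cells), so there are
(|G| - 1)^n n-cells.
For dim = 3 with |G| = 10:
cells = (10 - 1)^3 = 9^3 = 729

729


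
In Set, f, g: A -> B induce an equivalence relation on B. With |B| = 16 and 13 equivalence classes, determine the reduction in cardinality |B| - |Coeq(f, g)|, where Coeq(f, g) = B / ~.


The coequalizer Coeq(f, g) = B / ~ has one element per equivalence class.
|B| = 16, |Coeq(f, g)| = 13.
|B| - |Coeq(f, g)| = 16 - 13 = 3.

3


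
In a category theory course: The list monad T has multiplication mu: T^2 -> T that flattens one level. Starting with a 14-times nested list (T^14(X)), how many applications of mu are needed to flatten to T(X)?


Each application of mu: T^2 -> T removes one layer of nesting.
Starting at depth 14 (i.e., T^14(X)), we need to reach T(X).
Number of mu applications = 14 - 1 = 13

13


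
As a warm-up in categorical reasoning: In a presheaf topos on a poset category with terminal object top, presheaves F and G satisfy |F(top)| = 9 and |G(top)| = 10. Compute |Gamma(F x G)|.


Global sections of a presheaf on a poset with terminal top satisfy
Gamma(H) ~ H(top). Presheaves admit pointwise products, so
(F x G)(top) = F(top) x G(top) (Cartesian product).
|Gamma(F x G)| = |F(top)| * |G(top)| = 9 * 10 = 90.

90


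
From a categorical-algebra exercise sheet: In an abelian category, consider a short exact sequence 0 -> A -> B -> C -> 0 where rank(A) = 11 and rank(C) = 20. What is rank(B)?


For a short exact sequence 0 -> A -> B -> C -> 0,
rank is additive: rank(B) = rank(A) + rank(C).
rank(B) = 11 + 20 = 31

31


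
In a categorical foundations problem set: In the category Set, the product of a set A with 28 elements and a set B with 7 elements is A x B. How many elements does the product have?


In Set, the product A x B is the Cartesian product.
By the universal property, |A x B| = |A| * |B|.
|A x B| = 28 * 7 = 196

196


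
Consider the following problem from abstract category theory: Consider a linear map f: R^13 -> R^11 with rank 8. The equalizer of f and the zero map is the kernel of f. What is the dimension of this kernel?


The equalizer of f and the zero map is ker(f).
By the rank-nullity theorem: dim(ker(f)) = dim(domain) - rank(f).
dim(ker(f)) = 13 - 8 = 5

5


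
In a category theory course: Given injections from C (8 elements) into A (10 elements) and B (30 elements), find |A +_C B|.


The pushout A +_C B identifies the images of C in A and B.
|A +_C B| = |A| + |B| - |C| (for injections).
= 10 + 30 - 8 = 32

32


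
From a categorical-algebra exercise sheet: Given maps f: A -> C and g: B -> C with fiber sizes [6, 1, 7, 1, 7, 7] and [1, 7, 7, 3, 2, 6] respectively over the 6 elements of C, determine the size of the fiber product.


The pullback A x_C B consists of pairs (a, b) with f(a) = g(b).
For each element c in C, the fiber product has |f^-1(c)| * |g^-1(c)| elements.
Summing over C: 6 * 1 + 1 * 7 + 7 * 7 + 1 * 3 + 7 * 2 + 7 * 6
= 6 + 7 + 49 + 3 + 14 + 42 = 121

121


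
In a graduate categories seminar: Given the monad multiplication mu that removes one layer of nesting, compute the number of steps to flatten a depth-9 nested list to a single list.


Each application of mu: T^2 -> T removes one layer of nesting.
Starting at depth 9 (i.e., T^9(X)), we need to reach T(X).
Number of mu applications = 9 - 1 = 8

8


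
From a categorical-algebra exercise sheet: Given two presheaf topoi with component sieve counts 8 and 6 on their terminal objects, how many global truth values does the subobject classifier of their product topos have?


In a product of presheaf topoi E_1 x E_2, the subobject classifier
is Omega = Omega_1 x Omega_2 (componentwise), so
|Omega(top)| = |Omega_1(top_1)| * |Omega_2(top_2)|.
= 8 * 6 = 48.

48


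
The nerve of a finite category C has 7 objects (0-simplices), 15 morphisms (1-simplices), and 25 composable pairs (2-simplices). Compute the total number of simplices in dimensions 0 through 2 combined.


The 2-skeleton of the nerve N(C) consists of simplices in dimensions 0, 1, 2:
  |N(C)_0| = 7 (objects)
  |N(C)_1| = 15 (morphisms)
  |N(C)_2| = 25 (composable pairs)
Total = 7 + 15 + 25 = 47

47


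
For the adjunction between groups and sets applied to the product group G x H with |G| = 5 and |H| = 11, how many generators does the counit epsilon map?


The counit epsilon_K: F(U(K)) -> K of the Free-Forgetful adjunction
maps |K| generators of F(U(K)) into K. For K = G x H (the product group),
|G x H| = |G| * |H|.
Total generators mapped = 5 * 11 = 55.

55


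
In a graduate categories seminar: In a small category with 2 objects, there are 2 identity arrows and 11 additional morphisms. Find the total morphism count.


Each object has an identity morphism, giving 2 identities.
Adding the 11 non-identity morphisms:
Total = 2 + 11 = 13

13


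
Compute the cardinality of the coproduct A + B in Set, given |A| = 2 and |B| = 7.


In Set, the coproduct A + B is the disjoint union.
|A + B| = |A| + |B| = 2 + 7 = 9

9


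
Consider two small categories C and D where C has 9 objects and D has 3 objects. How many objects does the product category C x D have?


The product category C x D has objects that are pairs (c, d).
Number of pairs = |Ob(C)| * |Ob(D)| = 9 * 3 = 27

27


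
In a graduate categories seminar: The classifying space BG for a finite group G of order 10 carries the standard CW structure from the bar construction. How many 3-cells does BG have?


In the bar-construction CW model of BG, the n-cells are indexed by
n-tuples [g_1|...|g_n] of non-identity elements of G (degenerate
simplices with some g_i = e do not contribute cells), so there are
(|G| - 1)^n n-cells.
For dim = 3 with |G| = 10:
cells = (10 - 1)^3 = 9^3 = 729

729


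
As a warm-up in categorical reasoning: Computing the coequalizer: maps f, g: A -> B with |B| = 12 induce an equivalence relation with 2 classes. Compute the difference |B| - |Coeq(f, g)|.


The coequalizer Coeq(f, g) = B / ~ has one element per equivalence class.
|B| = 12, |Coeq(f, g)| = 2.
|B| - |Coeq(f, g)| = 12 - 2 = 10.

10


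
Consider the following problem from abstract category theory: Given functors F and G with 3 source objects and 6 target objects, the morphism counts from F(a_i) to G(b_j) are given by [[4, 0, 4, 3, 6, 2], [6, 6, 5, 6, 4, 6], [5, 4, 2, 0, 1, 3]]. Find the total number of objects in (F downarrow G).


Objects of (F downarrow G) are triples (a, b, h: F(a)->G(b)).
The count equals the sum of all entries in the hom-matrix.
sum(row 0) = 19
sum(row 1) = 33
sum(row 2) = 15
Grand total = 67

67


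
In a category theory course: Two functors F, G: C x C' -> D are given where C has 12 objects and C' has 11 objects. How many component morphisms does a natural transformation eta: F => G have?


A natural transformation eta: F => G assigns one component morphism per
object of the domain category.
The domain is the product category C x C', so
|Ob(C x C')| = |Ob(C)| * |Ob(C')| = 12 * 11 = 132.
Therefore eta has 132 component morphisms.

132


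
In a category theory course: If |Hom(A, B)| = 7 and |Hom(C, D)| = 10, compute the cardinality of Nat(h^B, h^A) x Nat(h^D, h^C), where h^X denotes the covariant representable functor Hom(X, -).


By the Yoneda lemma, Nat(h^B, h^A) is isomorphic to Hom(A, B),
so |Nat(h^B, h^A)| = |Hom(A, B)| and |Nat(h^D, h^C)| = |Hom(C, D)|.
|Hom(A, B)| = 7, |Hom(C, D)| = 10.
|Nat(h^B, h^A) x Nat(h^D, h^C)| = 7 * 10 = 70

70


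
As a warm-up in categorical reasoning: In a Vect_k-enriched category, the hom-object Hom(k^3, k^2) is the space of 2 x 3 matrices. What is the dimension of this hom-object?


In Vect-enriched categories, Hom(k^n, k^m) is the space of m x n matrices.
dim(Hom(k^3, k^2)) = 2 * 3 = 6

6


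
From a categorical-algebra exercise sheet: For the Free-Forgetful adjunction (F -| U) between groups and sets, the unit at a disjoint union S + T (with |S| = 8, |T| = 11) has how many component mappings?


The unit eta_X: X -> U(F(X)) of the Free-Forgetful adjunction
maps each element of X to a generator of F(X). For X = S + T (disjoint
union in Set), |S + T| = |S| + |T|.
Total mappings = 8 + 11 = 19.

19


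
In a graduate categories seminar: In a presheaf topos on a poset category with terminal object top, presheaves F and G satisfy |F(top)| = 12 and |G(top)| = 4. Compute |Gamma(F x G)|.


Global sections of a presheaf on a poset with terminal top satisfy
Gamma(H) ~ H(top). Presheaves admit pointwise products, so
(F x G)(top) = F(top) x G(top) (Cartesian product).
|Gamma(F x G)| = |F(top)| * |G(top)| = 12 * 4 = 48.

48


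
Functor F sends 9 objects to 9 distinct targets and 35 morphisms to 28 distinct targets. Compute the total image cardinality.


The image of F consists of distinct objects and distinct morphisms.
|Im(F)| on objects = 9
|Im(F)| on morphisms = 28
Total image cardinality = 9 + 28 = 37

37


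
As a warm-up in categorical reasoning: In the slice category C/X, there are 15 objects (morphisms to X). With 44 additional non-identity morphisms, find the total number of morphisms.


In the slice category C/X, objects are morphisms to X.
Identity morphisms: 15 (one per object of C/X).
Non-identity morphisms: 44.
Total = 15 + 44 = 59

59


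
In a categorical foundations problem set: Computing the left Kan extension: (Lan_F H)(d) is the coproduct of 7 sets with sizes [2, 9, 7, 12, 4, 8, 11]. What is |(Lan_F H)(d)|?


Pointwise, the left Kan extension (Lan_F H)(d) is the colimit, indexed
by the comma category (F downarrow d), of H composed with the
projection (F downarrow d) -> C. Here that colimit is given
as a coproduct (disjoint union) of sets, so its cardinality is the
sum of the sizes of the summands.
Coproduct of sets with sizes: 2 + 9 + 7 + 12 + 4 + 8 + 11
= 53

53


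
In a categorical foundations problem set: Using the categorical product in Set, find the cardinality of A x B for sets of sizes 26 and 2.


In Set, the product A x B is the Cartesian product.
By the universal property, |A x B| = |A| * |B|.
|A x B| = 26 * 2 = 52

52


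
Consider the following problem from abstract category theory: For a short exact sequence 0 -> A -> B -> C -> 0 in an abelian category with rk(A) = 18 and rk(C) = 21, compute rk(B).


For a short exact sequence 0 -> A -> B -> C -> 0,
rank is additive: rank(B) = rank(A) + rank(C).
rank(B) = 18 + 21 = 39

39


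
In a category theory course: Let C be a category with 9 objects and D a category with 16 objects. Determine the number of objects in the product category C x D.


The product category C x D has objects that are pairs (c, d).
Number of pairs = |Ob(C)| * |Ob(D)| = 9 * 16 = 144

144


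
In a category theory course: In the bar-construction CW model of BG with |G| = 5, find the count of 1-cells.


In the bar-construction CW model of BG, the n-cells are indexed by
n-tuples [g_1|...|g_n] of non-identity elements of G (degenerate
simplices with some g_i = e do not contribute cells), so there are
(|G| - 1)^n n-cells.
For dim = 1 with |G| = 5:
cells = (5 - 1)^1 = 4^1 = 4

4


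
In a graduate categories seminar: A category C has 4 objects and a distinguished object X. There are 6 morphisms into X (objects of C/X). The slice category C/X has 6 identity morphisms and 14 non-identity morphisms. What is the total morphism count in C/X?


In the slice category C/X, objects are morphisms to X.
Identity morphisms: 6 (one per object of C/X).
Non-identity morphisms: 14.
Total = 6 + 14 = 20

20


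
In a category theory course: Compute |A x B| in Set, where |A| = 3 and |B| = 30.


In Set, the product A x B is the Cartesian product.
By the universal property, |A x B| = |A| * |B|.
|A x B| = 3 * 30 = 90

90


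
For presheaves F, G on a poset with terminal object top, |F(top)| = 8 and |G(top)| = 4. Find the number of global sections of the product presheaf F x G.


Global sections of a presheaf on a poset with terminal top satisfy
Gamma(H) ~ H(top). Presheaves admit pointwise products, so
(F x G)(top) = F(top) x G(top) (Cartesian product).
|Gamma(F x G)| = |F(top)| * |G(top)| = 8 * 4 = 32.

32


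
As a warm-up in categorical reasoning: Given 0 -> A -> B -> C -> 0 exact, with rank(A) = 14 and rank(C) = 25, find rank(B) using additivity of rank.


For a short exact sequence 0 -> A -> B -> C -> 0,
rank is additive: rank(B) = rank(A) + rank(C).
rank(B) = 14 + 25 = 39

39


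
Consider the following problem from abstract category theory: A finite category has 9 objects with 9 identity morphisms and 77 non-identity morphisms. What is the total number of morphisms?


Each object has an identity morphism, giving 9 identities.
Adding the 77 non-identity morphisms:
Total = 9 + 77 = 86

86


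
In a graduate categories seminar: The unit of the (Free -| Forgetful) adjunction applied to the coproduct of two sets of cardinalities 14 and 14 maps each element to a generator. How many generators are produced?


The unit eta_X: X -> U(F(X)) of the Free-Forgetful adjunction
maps each element of X to a generator of F(X). For X = S + T (disjoint
union in Set), |S + T| = |S| + |T|.
Total mappings = 14 + 14 = 28.

28


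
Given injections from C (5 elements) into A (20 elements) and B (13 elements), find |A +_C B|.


The pushout A +_C B identifies the images of C in A and B.
|A +_C B| = |A| + |B| - |C| (for injections).
= 20 + 13 - 5 = 28

28


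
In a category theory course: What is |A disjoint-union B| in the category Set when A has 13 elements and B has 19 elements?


In Set, the coproduct A + B is the disjoint union.
|A + B| = |A| + |B| = 13 + 19 = 32

32


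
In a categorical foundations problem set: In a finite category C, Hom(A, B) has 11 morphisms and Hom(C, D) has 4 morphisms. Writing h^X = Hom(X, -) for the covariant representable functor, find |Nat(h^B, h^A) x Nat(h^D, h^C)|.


By the Yoneda lemma, Nat(h^B, h^A) is isomorphic to Hom(A, B),
so |Nat(h^B, h^A)| = |Hom(A, B)| and |Nat(h^D, h^C)| = |Hom(C, D)|.
|Hom(A, B)| = 11, |Hom(C, D)| = 4.
|Nat(h^B, h^A) x Nat(h^D, h^C)| = 11 * 4 = 44

44


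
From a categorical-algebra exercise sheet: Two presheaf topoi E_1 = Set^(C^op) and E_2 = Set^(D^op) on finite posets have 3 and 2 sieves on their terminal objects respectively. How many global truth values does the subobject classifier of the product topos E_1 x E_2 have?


In a product of presheaf topoi E_1 x E_2, the subobject classifier
is Omega = Omega_1 x Omega_2 (componentwise), so
|Omega(top)| = |Omega_1(top_1)| * |Omega_2(top_2)|.
= 3 * 2 = 6.

6


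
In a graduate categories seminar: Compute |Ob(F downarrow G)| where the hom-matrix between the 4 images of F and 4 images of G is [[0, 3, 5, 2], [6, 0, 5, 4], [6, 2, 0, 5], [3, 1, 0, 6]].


Objects of (F downarrow G) are triples (a, b, h: F(a)->G(b)).
The count equals the sum of all entries in the hom-matrix.
sum(row 0) = 10
sum(row 1) = 15
sum(row 2) = 13
sum(row 3) = 10
Grand total = 48

48


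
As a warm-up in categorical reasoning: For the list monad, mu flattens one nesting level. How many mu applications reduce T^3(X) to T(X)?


Each application of mu: T^2 -> T removes one layer of nesting.
Starting at depth 3 (i.e., T^3(X)), we need to reach T(X).
Number of mu applications = 3 - 1 = 2

2


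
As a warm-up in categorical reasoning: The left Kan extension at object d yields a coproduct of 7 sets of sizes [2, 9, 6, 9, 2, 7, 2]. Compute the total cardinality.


Pointwise, the left Kan extension (Lan_F H)(d) is the colimit, indexed
by the comma category (F downarrow d), of H composed with the
projection (F downarrow d) -> C. Here that colimit is given
as a coproduct (disjoint union) of sets, so its cardinality is the
sum of the sizes of the summands.
Coproduct of sets with sizes: 2 + 9 + 6 + 9 + 2 + 7 + 2
= 37

37


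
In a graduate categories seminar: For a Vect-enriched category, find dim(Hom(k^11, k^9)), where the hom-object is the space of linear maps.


In Vect-enriched categories, Hom(k^n, k^m) is the space of m x n matrices.
dim(Hom(k^11, k^9)) = 9 * 11 = 99

99


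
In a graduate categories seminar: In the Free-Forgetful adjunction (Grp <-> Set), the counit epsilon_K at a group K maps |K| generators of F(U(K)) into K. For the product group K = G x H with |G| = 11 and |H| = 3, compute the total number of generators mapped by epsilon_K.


The counit epsilon_K: F(U(K)) -> K of the Free-Forgetful adjunction
maps |K| generators of F(U(K)) into K. For K = G x H (the product group),
|G x H| = |G| * |H|.
Total generators mapped = 11 * 3 = 33.

33


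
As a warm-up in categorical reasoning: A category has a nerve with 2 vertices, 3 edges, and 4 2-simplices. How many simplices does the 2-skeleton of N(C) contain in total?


The 2-skeleton of the nerve N(C) consists of simplices in dimensions 0, 1, 2:
  |N(C)_0| = 2 (objects)
  |N(C)_1| = 3 (morphisms)
  |N(C)_2| = 4 (composable pairs)
Total = 2 + 3 + 4 = 9

9


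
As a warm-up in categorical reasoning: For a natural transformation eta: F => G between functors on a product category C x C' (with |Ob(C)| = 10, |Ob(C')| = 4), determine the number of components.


A natural transformation eta: F => G assigns one component morphism per
object of the domain category.
The domain is the product category C x C', so
|Ob(C x C')| = |Ob(C)| * |Ob(C')| = 10 * 4 = 40.
Therefore eta has 40 component morphisms.

40


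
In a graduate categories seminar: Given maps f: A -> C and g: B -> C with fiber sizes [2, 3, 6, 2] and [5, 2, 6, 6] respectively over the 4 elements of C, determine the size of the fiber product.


The pullback A x_C B consists of pairs (a, b) with f(a) = g(b).
For each element c in C, the fiber product has |f^-1(c)| * |g^-1(c)| elements.
Summing over C: 2 * 5 + 3 * 2 + 6 * 6 + 2 * 6
= 10 + 6 + 36 + 12 = 64

64


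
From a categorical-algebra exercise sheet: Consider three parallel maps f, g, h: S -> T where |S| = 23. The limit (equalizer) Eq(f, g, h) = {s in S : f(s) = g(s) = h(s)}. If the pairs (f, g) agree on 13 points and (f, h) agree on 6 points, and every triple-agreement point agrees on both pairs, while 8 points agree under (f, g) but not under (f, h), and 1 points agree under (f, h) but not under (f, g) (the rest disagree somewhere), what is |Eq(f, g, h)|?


Eq(f, g, h) is the triple-agreement set: points in S where all three
maps take the same value. Using inclusion-exclusion on the pairwise data:
Pair (f, g) agrees on 13 points; pair (f, h) on 6 points.
Points agreeing under (f, g) but not (f, h) = 8; under (f, h) but not (f, g) = 1.
Triple-agreement = agreement-in-(f, g) minus points that agree under (f, g) but not (f, h):
|Eq(f, g, h)| = 13 - 8 = 5
(cross-check via (f, h): 6 - 1 = 5.)

5


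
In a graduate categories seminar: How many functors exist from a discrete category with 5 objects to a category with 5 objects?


A functor from a discrete category C to D is determined by
where each object maps. Each of the 5 objects of C can map
to any of the 5 objects of D independently.
Number of functors = 5^5 = 3125

3125


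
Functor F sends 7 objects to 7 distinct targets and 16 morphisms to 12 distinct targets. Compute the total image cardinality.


The image of F consists of distinct objects and distinct morphisms.
|Im(F)| on objects = 7
|Im(F)| on morphisms = 12
Total image cardinality = 7 + 12 = 19

19


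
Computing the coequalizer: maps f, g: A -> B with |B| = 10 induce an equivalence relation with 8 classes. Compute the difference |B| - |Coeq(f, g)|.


The coequalizer Coeq(f, g) = B / ~ has one element per equivalence class.
|B| = 10, |Coeq(f, g)| = 8.
|B| - |Coeq(f, g)| = 10 - 8 = 2.

2


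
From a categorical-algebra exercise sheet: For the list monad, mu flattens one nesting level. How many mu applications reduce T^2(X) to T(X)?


Each application of mu: T^2 -> T removes one layer of nesting.
Starting at depth 2 (i.e., T^2(X)), we need to reach T(X).
Number of mu applications = 2 - 1 = 1

1


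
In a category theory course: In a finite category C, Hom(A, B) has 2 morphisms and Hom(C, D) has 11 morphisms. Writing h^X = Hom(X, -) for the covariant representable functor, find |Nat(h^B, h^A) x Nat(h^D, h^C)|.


By the Yoneda lemma, Nat(h^B, h^A) is isomorphic to Hom(A, B),
so |Nat(h^B, h^A)| = |Hom(A, B)| and |Nat(h^D, h^C)| = |Hom(C, D)|.
|Hom(A, B)| = 2, |Hom(C, D)| = 11.
|Nat(h^B, h^A) x Nat(h^D, h^C)| = 2 * 11 = 22

22


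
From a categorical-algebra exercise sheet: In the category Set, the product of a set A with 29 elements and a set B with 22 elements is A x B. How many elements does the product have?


In Set, the product A x B is the Cartesian product.
By the universal property, |A x B| = |A| * |B|.
|A x B| = 29 * 22 = 638

638


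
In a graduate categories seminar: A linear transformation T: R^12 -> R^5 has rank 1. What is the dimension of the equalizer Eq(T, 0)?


The equalizer of f and the zero map is ker(f).
By the rank-nullity theorem: dim(ker(f)) = dim(domain) - rank(f).
dim(ker(f)) = 12 - 1 = 11

11


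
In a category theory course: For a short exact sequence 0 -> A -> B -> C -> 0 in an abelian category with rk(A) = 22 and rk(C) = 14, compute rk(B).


For a short exact sequence 0 -> A -> B -> C -> 0,
rank is additive: rank(B) = rank(A) + rank(C).
rank(B) = 22 + 14 = 36

36


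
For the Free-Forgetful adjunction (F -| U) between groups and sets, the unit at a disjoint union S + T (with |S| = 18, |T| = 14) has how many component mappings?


The unit eta_X: X -> U(F(X)) of the Free-Forgetful adjunction
maps each element of X to a generator of F(X). For X = S + T (disjoint
union in Set), |S + T| = |S| + |T|.
Total mappings = 18 + 14 = 32.

32


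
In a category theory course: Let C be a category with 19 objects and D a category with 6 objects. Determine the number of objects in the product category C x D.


The product category C x D has objects that are pairs (c, d).
Number of pairs = |Ob(C)| * |Ob(D)| = 19 * 6 = 114

114


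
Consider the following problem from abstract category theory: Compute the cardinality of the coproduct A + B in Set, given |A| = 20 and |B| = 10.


In Set, the coproduct A + B is the disjoint union.
|A + B| = |A| + |B| = 20 + 10 = 30

30


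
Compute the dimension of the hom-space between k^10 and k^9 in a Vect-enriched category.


In Vect-enriched categories, Hom(k^n, k^m) is the space of m x n matrices.
dim(Hom(k^10, k^9)) = 9 * 10 = 90

90


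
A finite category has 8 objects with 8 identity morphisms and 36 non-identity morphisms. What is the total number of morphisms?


Each object has an identity morphism, giving 8 identities.
Adding the 36 non-identity morphisms:
Total = 8 + 36 = 44

44


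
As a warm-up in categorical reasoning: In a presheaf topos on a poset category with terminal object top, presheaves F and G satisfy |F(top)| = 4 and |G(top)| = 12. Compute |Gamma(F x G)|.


Global sections of a presheaf on a poset with terminal top satisfy
Gamma(H) ~ H(top). Presheaves admit pointwise products, so
(F x G)(top) = F(top) x G(top) (Cartesian product).
|Gamma(F x G)| = |F(top)| * |G(top)| = 4 * 12 = 48.

48


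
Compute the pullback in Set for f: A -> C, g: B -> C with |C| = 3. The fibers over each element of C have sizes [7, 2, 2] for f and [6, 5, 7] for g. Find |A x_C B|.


The pullback A x_C B consists of pairs (a, b) with f(a) = g(b).
For each element c in C, the fiber product has |f^-1(c)| * |g^-1(c)| elements.
Summing over C: 7 * 6 + 2 * 5 + 2 * 7
= 42 + 10 + 14 = 66

66


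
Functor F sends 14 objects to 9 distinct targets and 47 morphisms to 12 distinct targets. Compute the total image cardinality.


The image of F consists of distinct objects and distinct morphisms.
|Im(F)| on objects = 9
|Im(F)| on morphisms = 12
Total image cardinality = 9 + 12 = 21

21


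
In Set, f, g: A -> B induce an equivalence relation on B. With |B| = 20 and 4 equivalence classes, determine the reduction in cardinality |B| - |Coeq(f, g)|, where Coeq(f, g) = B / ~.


The coequalizer Coeq(f, g) = B / ~ has one element per equivalence class.
|B| = 20, |Coeq(f, g)| = 4.
|B| - |Coeq(f, g)| = 20 - 4 = 16.

16


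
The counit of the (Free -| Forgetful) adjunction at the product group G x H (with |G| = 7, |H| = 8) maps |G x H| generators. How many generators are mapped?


The counit epsilon_K: F(U(K)) -> K of the Free-Forgetful adjunction
maps |K| generators of F(U(K)) into K. For K = G x H (the product group),
|G x H| = |G| * |H|.
Total generators mapped = 7 * 8 = 56.

56


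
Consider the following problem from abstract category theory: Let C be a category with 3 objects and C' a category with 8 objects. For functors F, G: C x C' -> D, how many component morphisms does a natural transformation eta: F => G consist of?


A natural transformation eta: F => G assigns one component morphism per
object of the domain category.
The domain is the product category C x C', so
|Ob(C x C')| = |Ob(C)| * |Ob(C')| = 3 * 8 = 24.
Therefore eta has 24 component morphisms.

24


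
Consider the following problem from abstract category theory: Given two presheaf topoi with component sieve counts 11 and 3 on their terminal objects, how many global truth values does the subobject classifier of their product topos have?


In a product of presheaf topoi E_1 x E_2, the subobject classifier
is Omega = Omega_1 x Omega_2 (componentwise), so
|Omega(top)| = |Omega_1(top_1)| * |Omega_2(top_2)|.
= 11 * 3 = 33.

33


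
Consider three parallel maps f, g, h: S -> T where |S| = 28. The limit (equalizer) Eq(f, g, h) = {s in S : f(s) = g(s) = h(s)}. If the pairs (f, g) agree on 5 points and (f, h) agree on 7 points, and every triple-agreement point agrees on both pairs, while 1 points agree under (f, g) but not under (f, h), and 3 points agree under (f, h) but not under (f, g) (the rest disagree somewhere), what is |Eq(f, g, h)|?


Eq(f, g, h) is the triple-agreement set: points in S where all three
maps take the same value. Using inclusion-exclusion on the pairwise data:
Pair (f, g) agrees on 5 points; pair (f, h) on 7 points.
Points agreeing under (f, g) but not (f, h) = 1; under (f, h) but not (f, g) = 3.
Triple-agreement = agreement-in-(f, g) minus points that agree under (f, g) but not (f, h):
|Eq(f, g, h)| = 5 - 1 = 4
(cross-check via (f, h): 7 - 3 = 4.)

4


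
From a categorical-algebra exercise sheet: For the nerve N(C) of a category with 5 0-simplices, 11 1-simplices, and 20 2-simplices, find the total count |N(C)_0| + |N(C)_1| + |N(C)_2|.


The 2-skeleton of the nerve N(C) consists of simplices in dimensions 0, 1, 2:
  |N(C)_0| = 5 (objects)
  |N(C)_1| = 11 (morphisms)
  |N(C)_2| = 20 (composable pairs)
Total = 5 + 11 + 20 = 36

36
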